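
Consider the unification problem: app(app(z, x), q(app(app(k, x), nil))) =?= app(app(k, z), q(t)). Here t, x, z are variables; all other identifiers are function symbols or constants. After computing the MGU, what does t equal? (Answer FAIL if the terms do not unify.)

app(app(k, k), nil)

Decompose app/2: app(z, x) =?= app(k, z),  q(app(app(k, x), nil)) =?= q(t).
Decompose app/2: z =?= k,  x =?= z.
Bind z := k; substituting into the one remaining equation that mentions z gives: x =?= k.
Bind x := k; substituting into the remaining equation gives: q(app(app(k, k), nil)) =?= q(t).
Decompose q/1: app(app(k, k), nil) =?= t.
Bind t := app(app(k, k), nil).
MGU = { z ↦ k, x ↦ k, t ↦ app(app(k, k), nil) }, so t ↦ app(app(k, k), nil).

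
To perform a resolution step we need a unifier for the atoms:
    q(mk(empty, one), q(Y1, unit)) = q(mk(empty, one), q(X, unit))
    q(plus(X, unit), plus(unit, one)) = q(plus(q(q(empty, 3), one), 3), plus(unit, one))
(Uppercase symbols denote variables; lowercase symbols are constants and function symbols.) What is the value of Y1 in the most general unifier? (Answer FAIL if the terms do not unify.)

FAIL

Decompose q/2: mk(empty, one) = mk(empty, one),  q(Y1, unit) = q(X, unit).
Delete trivial equation mk(empty, one) = mk(empty, one).
Decompose q/2: Y1 = X,  unit = unit.
Bind Y1 := X; no other remaining equation mentions Y1.
Delete trivial equation unit = unit.
Decompose q/2: plus(X, unit) = plus(q(q(empty, 3), one), 3),  plus(unit, one) = plus(unit, one).
Decompose plus/2: X = q(q(empty, 3), one),  unit = 3.
Bind X := q(q(empty, 3), one); no other remaining equation mentions X. Substituting into the earlier binding gives Y1 := q(q(empty, 3), one).
Clash: constants unit and 3 differ; no unifier exists.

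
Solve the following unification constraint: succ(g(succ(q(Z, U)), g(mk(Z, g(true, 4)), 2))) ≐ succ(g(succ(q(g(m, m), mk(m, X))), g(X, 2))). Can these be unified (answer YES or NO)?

Decompose succ/1: g(succ(q(Z, U)), g(mk(Z, g(true, 4)), 2)) ≐ g(succ(q(g(m, m), mk(m, X))), g(X, 2)).
Decompose g/2: succ(q(Z, U)) ≐ succ(q(g(m, m), mk(m, X))),  g(mk(Z, g(true, 4)), 2) ≐ g(X, 2).
Decompose succ/1: q(Z, U) ≐ q(g(m, m), mk(m, X)).
Decompose q/2: Z ≐ g(m, m),  U ≐ mk(m, X).
Bind Z := g(m, m); substituting into the one remaining equation that mentions Z gives: g(mk(g(m, m), g(true, 4)), 2) ≐ g(X, 2).
Bind U := mk(m, X); no other remaining equation mentions U.
Decompose g/2: mk(g(m, m), g(true, 4)) ≐ X,  2 ≐ 2.
Bind X := mk(g(m, m), g(true, 4)); no other remaining equation mentions X. Substituting into the earlier binding gives U := mk(m, mk(g(m, m), g(true, 4))).
Delete trivial equation 2 ≐ 2.
No equations remain and no clash or occurs-check failure arose, so a unifier exists.

YES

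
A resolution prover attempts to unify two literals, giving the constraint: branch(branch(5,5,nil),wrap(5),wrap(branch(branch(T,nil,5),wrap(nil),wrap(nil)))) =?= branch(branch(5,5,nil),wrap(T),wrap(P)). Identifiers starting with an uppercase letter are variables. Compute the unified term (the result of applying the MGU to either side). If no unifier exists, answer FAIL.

Decompose branch/3: branch(5,5,nil) =?= branch(5,5,nil),  wrap(5) =?= wrap(T),  wrap(branch(branch(T,nil,5),wrap(nil),wrap(nil))) =?= wrap(P).
Delete trivial equation branch(5,5,nil) =?= branch(5,5,nil).
Decompose wrap/1: 5 =?= T.
Bind T := 5; substituting into the remaining equation gives: wrap(branch(branch(5,nil,5),wrap(nil),wrap(nil))) =?= wrap(P).
Decompose wrap/1: branch(branch(5,nil,5),wrap(nil),wrap(nil)) =?= P.
Bind P := branch(branch(5,nil,5),wrap(nil),wrap(nil)).
Applying the MGU to either side gives branch(branch(5,5,nil),wrap(5),wrap(branch(branch(5,nil,5),wrap(nil),wrap(nil)))).

branch(branch(5,5,nil),wrap(5),wrap(branch(branch(5,nil,5),wrap(nil),wrap(nil))))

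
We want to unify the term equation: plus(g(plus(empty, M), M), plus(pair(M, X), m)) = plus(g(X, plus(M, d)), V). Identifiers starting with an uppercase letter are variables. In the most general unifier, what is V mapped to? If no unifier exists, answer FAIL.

Decompose plus/2: g(plus(empty, M), M) = g(X, plus(M, d)),  plus(pair(M, X), m) = V.
Decompose g/2: plus(empty, M) = X,  M = plus(M, d).
Bind X := plus(empty, M); substituting into the one remaining equation that mentions X gives: plus(pair(M, plus(empty, M)), m) = V.
Occurs check fails: M occurs in plus(M, d); the equation M = plus(M, d) has no finite solution.

FAIL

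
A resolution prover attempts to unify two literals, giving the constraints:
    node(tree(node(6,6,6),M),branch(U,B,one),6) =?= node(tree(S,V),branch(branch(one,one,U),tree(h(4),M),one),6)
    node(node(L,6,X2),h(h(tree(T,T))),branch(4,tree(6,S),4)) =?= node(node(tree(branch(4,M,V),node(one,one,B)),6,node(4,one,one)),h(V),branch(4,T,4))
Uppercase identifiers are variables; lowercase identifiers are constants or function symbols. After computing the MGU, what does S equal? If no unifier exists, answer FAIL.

Decompose node/3: tree(node(6,6,6),M) =?= tree(S,V),  branch(U,B,one) =?= branch(branch(one,one,U),tree(h(4),M),one),  6 =?= 6.
Decompose tree/2: node(6,6,6) =?= S,  M =?= V.
Bind S := node(6,6,6); substituting into the one remaining equation that mentions S gives: node(node(L,6,X2),h(h(tree(T,T))),branch(4,tree(6,node(6,6,6)),4)) =?= node(node(tree(branch(4,M,V),node(one,one,B)),6,node(4,one,one)),h(V),branch(4,T,4)).
Bind M := V; substituting into the 2 remaining equations that mention M gives: branch(U,B,one) =?= branch(branch(one,one,U),tree(h(4),V),one),  node(node(L,6,X2),h(h(tree(T,T))),branch(4,tree(6,node(6,6,6)),4)) =?= node(node(tree(branch(4,V,V),node(one,one,B)),6,node(4,one,one)),h(V),branch(4,T,4)).
Decompose branch/3: U =?= branch(one,one,U),  B =?= tree(h(4),V),  one =?= one.
Occurs check fails: U occurs in branch(one,one,U); the equation U =?= branch(one,one,U) has no finite solution.

FAIL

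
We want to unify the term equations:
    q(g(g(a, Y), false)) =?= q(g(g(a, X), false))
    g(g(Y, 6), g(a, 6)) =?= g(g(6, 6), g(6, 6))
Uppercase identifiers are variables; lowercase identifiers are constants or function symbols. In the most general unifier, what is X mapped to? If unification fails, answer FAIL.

Decompose q/1: g(g(a, Y), false) =?= g(g(a, X), false).
Decompose g/2: g(a, Y) =?= g(a, X),  false =?= false.
Decompose g/2: a =?= a,  Y =?= X.
Delete trivial equation a =?= a.
Bind Y := X; substituting into the one remaining equation that mentions Y gives: g(g(X, 6), g(a, 6)) =?= g(g(6, 6), g(6, 6)).
Delete trivial equation false =?= false.
Decompose g/2: g(X, 6) =?= g(6, 6),  g(a, 6) =?= g(6, 6).
Decompose g/2: X =?= 6,  6 =?= 6.
Bind X := 6; no other remaining equation mentions X. Substituting into the earlier binding gives Y := 6.
Delete trivial equation 6 =?= 6.
Decompose g/2: a =?= 6,  6 =?= 6.
Clash: constants a and 6 differ; no unifier exists.

FAIL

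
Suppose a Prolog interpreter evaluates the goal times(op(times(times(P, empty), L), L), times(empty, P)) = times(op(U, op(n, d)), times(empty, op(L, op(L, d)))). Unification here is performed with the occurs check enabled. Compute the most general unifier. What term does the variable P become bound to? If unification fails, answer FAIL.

op(op(n, d), op(op(n, d), d))

Decompose times/2: op(times(times(P, empty), L), L) = op(U, op(n, d)),  times(empty, P) = times(empty, op(L, op(L, d))).
Decompose op/2: times(times(P, empty), L) = U,  L = op(n, d).
Bind U := times(times(P, empty), L); no other remaining equation mentions U.
Bind L := op(n, d); substituting into the remaining equation gives: times(empty, P) = times(empty, op(op(n, d), op(op(n, d), d))). Substituting into the earlier binding gives U := times(times(P, empty), op(n, d)).
Decompose times/2: empty = empty,  P = op(op(n, d), op(op(n, d), d)).
Delete trivial equation empty = empty.
Bind P := op(op(n, d), op(op(n, d), d)). Substituting into the earlier binding gives U := times(times(op(op(n, d), op(op(n, d), d)), empty), op(n, d)).
MGU = { U -> times(times(op(op(n, d), op(op(n, d), d)), empty), op(n, d)), L -> op(n, d), P -> op(op(n, d), op(op(n, d), d)) }, so P -> op(op(n, d), op(op(n, d), d)).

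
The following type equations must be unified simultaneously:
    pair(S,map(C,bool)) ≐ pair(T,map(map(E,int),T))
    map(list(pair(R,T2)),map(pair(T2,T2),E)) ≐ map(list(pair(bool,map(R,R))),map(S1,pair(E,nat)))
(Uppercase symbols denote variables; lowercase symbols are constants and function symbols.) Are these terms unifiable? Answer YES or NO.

Decompose pair/2: S ≐ T,  map(C,bool) ≐ map(map(E,int),T).
Bind S := T; no other remaining equation mentions S.
Decompose map/2: C ≐ map(E,int),  bool ≐ T.
Bind C := map(E,int); no other remaining equation mentions C.
Bind T := bool; no other remaining equation mentions T. Substituting into the earlier binding gives S := bool.
Decompose map/2: list(pair(R,T2)) ≐ list(pair(bool,map(R,R))),  map(pair(T2,T2),E) ≐ map(S1,pair(E,nat)).
Decompose list/1: pair(R,T2) ≐ pair(bool,map(R,R)).
Decompose pair/2: R ≐ bool,  T2 ≐ map(R,R).
Bind R := bool; substituting into the one remaining equation that mentions R gives: T2 ≐ map(bool,bool).
Bind T2 := map(bool,bool); substituting into the remaining equation gives: map(pair(map(bool,bool),map(bool,bool)),E) ≐ map(S1,pair(E,nat)).
Decompose map/2: pair(map(bool,bool),map(bool,bool)) ≐ S1,  E ≐ pair(E,nat).
Bind S1 := pair(map(bool,bool),map(bool,bool)); no other remaining equation mentions S1.
Occurs check fails: E occurs in pair(E,nat); the equation E ≐ pair(E,nat) has no finite solution.

NO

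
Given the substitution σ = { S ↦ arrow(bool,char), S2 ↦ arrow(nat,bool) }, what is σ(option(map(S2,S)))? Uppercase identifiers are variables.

option(map(arrow(nat,bool),arrow(bool,char)))

Replace each occurrence of S with arrow(bool,char).
Replace each occurrence of S2 with arrow(nat,bool).
Result: option(map(arrow(nat,bool),arrow(bool,char))).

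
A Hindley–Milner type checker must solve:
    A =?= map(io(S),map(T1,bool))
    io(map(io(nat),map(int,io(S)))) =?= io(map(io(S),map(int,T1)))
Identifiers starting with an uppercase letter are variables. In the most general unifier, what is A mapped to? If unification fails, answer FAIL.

map(io(nat),map(io(nat),bool))

Bind A := map(io(S),map(T1,bool)); no other remaining equation mentions A.
Decompose io/1: map(io(nat),map(int,io(S))) =?= map(io(S),map(int,T1)).
Decompose map/2: io(nat) =?= io(S),  map(int,io(S)) =?= map(int,T1).
Decompose io/1: nat =?= S.
Bind S := nat; substituting into the remaining equation gives: map(int,io(nat)) =?= map(int,T1). Substituting into the earlier binding gives A := map(io(nat),map(T1,bool)).
Decompose map/2: int =?= int,  io(nat) =?= T1.
Delete trivial equation int =?= int.
Bind T1 := io(nat). Substituting into the earlier binding gives A := map(io(nat),map(io(nat),bool)).
MGU = { A := map(io(nat),map(io(nat),bool)), S := nat, T1 := io(nat) }, so A := map(io(nat),map(io(nat),bool)).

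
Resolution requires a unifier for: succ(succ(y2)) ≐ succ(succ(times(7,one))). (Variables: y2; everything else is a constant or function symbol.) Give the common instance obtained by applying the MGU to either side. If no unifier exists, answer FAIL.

Decompose succ/1: succ(y2) ≐ succ(times(7,one)).
Decompose succ/1: y2 ≐ times(7,one).
Bind y2 := times(7,one).
Applying the MGU to either side gives succ(succ(times(7,one))).

succ(succ(times(7,one)))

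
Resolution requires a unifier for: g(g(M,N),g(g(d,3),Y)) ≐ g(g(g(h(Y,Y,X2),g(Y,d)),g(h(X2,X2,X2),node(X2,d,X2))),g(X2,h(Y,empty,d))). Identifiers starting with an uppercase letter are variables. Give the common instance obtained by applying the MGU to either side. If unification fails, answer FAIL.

FAIL

Decompose g/2: g(M,N) ≐ g(g(h(Y,Y,X2),g(Y,d)),g(h(X2,X2,X2),node(X2,d,X2))),  g(g(d,3),Y) ≐ g(X2,h(Y,empty,d)).
Decompose g/2: M ≐ g(h(Y,Y,X2),g(Y,d)),  N ≐ g(h(X2,X2,X2),node(X2,d,X2)).
Bind M := g(h(Y,Y,X2),g(Y,d)); no other remaining equation mentions M.
Bind N := g(h(X2,X2,X2),node(X2,d,X2)); no other remaining equation mentions N.
Decompose g/2: g(d,3) ≐ X2,  Y ≐ h(Y,empty,d).
Bind X2 := g(d,3); no other remaining equation mentions X2. Substituting into the earlier bindings gives M := g(h(Y,Y,g(d,3)),g(Y,d)), N := g(h(g(d,3),g(d,3),g(d,3)),node(g(d,3),d,g(d,3))).
Occurs check fails: Y occurs in h(Y,empty,d); the equation Y ≐ h(Y,empty,d) has no finite solution.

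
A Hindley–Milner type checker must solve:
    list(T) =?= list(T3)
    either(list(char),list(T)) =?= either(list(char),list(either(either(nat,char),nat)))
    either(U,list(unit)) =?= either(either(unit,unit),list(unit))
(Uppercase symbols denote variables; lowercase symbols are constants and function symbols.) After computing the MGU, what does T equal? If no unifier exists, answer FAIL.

either(either(nat,char),nat)

Decompose list/1: T =?= T3.
Bind T := T3; substituting into the one remaining equation that mentions T gives: either(list(char),list(T3)) =?= either(list(char),list(either(either(nat,char),nat))).
Decompose either/2: list(char) =?= list(char),  list(T3) =?= list(either(either(nat,char),nat)).
Delete trivial equation list(char) =?= list(char).
Decompose list/1: T3 =?= either(either(nat,char),nat).
Bind T3 := either(either(nat,char),nat); no other remaining equation mentions T3. Substituting into the earlier binding gives T := either(either(nat,char),nat).
Decompose either/2: U =?= either(unit,unit),  list(unit) =?= list(unit).
Bind U := either(unit,unit); no other remaining equation mentions U.
Delete trivial equation list(unit) =?= list(unit).
MGU = { T := either(either(nat,char),nat), T3 := either(either(nat,char),nat), U := either(unit,unit) }, so T := either(either(nat,char),nat).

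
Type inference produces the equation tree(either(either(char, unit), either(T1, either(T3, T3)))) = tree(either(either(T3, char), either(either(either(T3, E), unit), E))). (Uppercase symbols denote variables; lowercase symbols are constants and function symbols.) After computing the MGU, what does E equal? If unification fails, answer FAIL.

Decompose tree/1: either(either(char, unit), either(T1, either(T3, T3))) = either(either(T3, char), either(either(either(T3, E), unit), E)).
Decompose either/2: either(char, unit) = either(T3, char),  either(T1, either(T3, T3)) = either(either(either(T3, E), unit), E).
Decompose either/2: char = T3,  unit = char.
Bind T3 := char; substituting into the one remaining equation that mentions T3 gives: either(T1, either(char, char)) = either(either(either(char, E), unit), E).
Clash: constants unit and char differ; no unifier exists.

FAIL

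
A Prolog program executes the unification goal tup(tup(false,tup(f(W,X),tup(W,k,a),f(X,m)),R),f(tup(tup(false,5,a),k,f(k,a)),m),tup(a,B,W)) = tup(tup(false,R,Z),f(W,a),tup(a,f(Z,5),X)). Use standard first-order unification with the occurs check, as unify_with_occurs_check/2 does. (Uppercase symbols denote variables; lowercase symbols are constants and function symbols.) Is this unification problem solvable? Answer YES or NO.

Decompose tup/3: tup(false,tup(f(W,X),tup(W,k,a),f(X,m)),R) = tup(false,R,Z),  f(tup(tup(false,5,a),k,f(k,a)),m) = f(W,a),  tup(a,B,W) = tup(a,f(Z,5),X).
Decompose tup/3: false = false,  tup(f(W,X),tup(W,k,a),f(X,m)) = R,  R = Z.
Delete trivial equation false = false.
Bind R := tup(f(W,X),tup(W,k,a),f(X,m)); substituting into the one remaining equation that mentions R gives: tup(f(W,X),tup(W,k,a),f(X,m)) = Z.
Bind Z := tup(f(W,X),tup(W,k,a),f(X,m)); substituting into the one remaining equation that mentions Z gives: tup(a,B,W) = tup(a,f(tup(f(W,X),tup(W,k,a),f(X,m)),5),X).
Decompose f/2: tup(tup(false,5,a),k,f(k,a)) = W,  m = a.
Bind W := tup(tup(false,5,a),k,f(k,a)); substituting into the one remaining equation that mentions W gives: tup(a,B,tup(tup(false,5,a),k,f(k,a))) = tup(a,f(tup(f(tup(tup(false,5,a),k,f(k,a)),X),tup(tup(tup(false,5,a),k,f(k,a)),k,a),f(X,m)),5),X). Substituting into the earlier bindings gives R := tup(f(tup(tup(false,5,a),k,f(k,a)),X),tup(tup(tup(false,5,a),k,f(k,a)),k,a),f(X,m)), Z := tup(f(tup(tup(false,5,a),k,f(k,a)),X),tup(tup(tup(false,5,a),k,f(k,a)),k,a),f(X,m)).
Clash: constants m and a differ; no unifier exists.

NO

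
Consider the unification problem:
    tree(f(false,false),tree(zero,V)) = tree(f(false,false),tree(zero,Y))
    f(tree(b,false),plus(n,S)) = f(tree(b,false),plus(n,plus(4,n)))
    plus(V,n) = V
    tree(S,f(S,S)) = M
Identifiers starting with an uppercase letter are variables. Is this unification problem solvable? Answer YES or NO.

Decompose tree/2: f(false,false) = f(false,false),  tree(zero,V) = tree(zero,Y).
Delete trivial equation f(false,false) = f(false,false).
Decompose tree/2: zero = zero,  V = Y.
Delete trivial equation zero = zero.
Bind V := Y; substituting into the one remaining equation that mentions V gives: plus(Y,n) = Y.
Decompose f/2: tree(b,false) = tree(b,false),  plus(n,S) = plus(n,plus(4,n)).
Delete trivial equation tree(b,false) = tree(b,false).
Decompose plus/2: n = n,  S = plus(4,n).
Delete trivial equation n = n.
Bind S := plus(4,n); substituting into the one remaining equation that mentions S gives: tree(plus(4,n),f(plus(4,n),plus(4,n))) = M.
Occurs check fails: Y occurs in plus(Y,n); the equation Y = plus(Y,n) has no finite solution.

NO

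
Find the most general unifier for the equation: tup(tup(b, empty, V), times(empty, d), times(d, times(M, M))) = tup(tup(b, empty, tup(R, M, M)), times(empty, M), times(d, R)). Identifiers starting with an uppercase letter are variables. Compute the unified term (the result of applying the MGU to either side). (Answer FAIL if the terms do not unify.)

tup(tup(b, empty, tup(times(d, d), d, d)), times(empty, d), times(d, times(d, d)))

Decompose tup/3: tup(b, empty, V) = tup(b, empty, tup(R, M, M)),  times(empty, d) = times(empty, M),  times(d, times(M, M)) = times(d, R).
Decompose tup/3: b = b,  empty = empty,  V = tup(R, M, M).
Delete trivial equation b = b.
Delete trivial equation empty = empty.
Bind V := tup(R, M, M); no other remaining equation mentions V.
Decompose times/2: empty = empty,  d = M.
Delete trivial equation empty = empty.
Bind M := d; substituting into the remaining equation gives: times(d, times(d, d)) = times(d, R). Substituting into the earlier binding gives V := tup(R, d, d).
Decompose times/2: d = d,  times(d, d) = R.
Delete trivial equation d = d.
Bind R := times(d, d). Substituting into the earlier binding gives V := tup(times(d, d), d, d).
Applying the MGU to either side gives tup(tup(b, empty, tup(times(d, d), d, d)), times(empty, d), times(d, times(d, d))).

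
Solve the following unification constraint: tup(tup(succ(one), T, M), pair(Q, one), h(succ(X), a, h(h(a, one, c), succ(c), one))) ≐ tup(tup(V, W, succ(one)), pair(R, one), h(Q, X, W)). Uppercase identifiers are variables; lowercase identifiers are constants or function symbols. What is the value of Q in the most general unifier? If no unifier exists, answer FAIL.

succ(a)

Decompose tup/3: tup(succ(one), T, M) ≐ tup(V, W, succ(one)),  pair(Q, one) ≐ pair(R, one),  h(succ(X), a, h(h(a, one, c), succ(c), one)) ≐ h(Q, X, W).
Decompose tup/3: succ(one) ≐ V,  T ≐ W,  M ≐ succ(one).
Bind V := succ(one); no other remaining equation mentions V.
Bind T := W; no other remaining equation mentions T.
Bind M := succ(one); no other remaining equation mentions M.
Decompose pair/2: Q ≐ R,  one ≐ one.
Bind Q := R; substituting into the one remaining equation that mentions Q gives: h(succ(X), a, h(h(a, one, c), succ(c), one)) ≐ h(R, X, W).
Delete trivial equation one ≐ one.
Decompose h/3: succ(X) ≐ R,  a ≐ X,  h(h(a, one, c), succ(c), one) ≐ W.
Bind R := succ(X); no other remaining equation mentions R. Substituting into the earlier binding gives Q := succ(X).
Bind X := a; no other remaining equation mentions X. Substituting into the earlier bindings gives Q := succ(a), R := succ(a).
Bind W := h(h(a, one, c), succ(c), one). Substituting into the earlier binding gives T := h(h(a, one, c), succ(c), one).
MGU = { V ↦ succ(one), T ↦ h(h(a, one, c), succ(c), one), M ↦ succ(one), Q ↦ succ(a), R ↦ succ(a), X ↦ a, W ↦ h(h(a, one, c), succ(c), one) }, so Q ↦ succ(a).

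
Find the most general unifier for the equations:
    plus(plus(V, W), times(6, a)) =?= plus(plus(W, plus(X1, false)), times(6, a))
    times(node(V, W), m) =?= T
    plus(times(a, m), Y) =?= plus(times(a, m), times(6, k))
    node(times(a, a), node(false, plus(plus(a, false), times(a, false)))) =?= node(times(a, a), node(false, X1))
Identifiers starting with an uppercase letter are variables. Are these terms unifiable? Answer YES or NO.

Decompose plus/2: plus(V, W) =?= plus(W, plus(X1, false)),  times(6, a) =?= times(6, a).
Decompose plus/2: V =?= W,  W =?= plus(X1, false).
Bind V := W; substituting into the one remaining equation that mentions V gives: times(node(W, W), m) =?= T.
Bind W := plus(X1, false); substituting into the one remaining equation that mentions W gives: times(node(plus(X1, false), plus(X1, false)), m) =?= T. Substituting into the earlier binding gives V := plus(X1, false).
Delete trivial equation times(6, a) =?= times(6, a).
Bind T := times(node(plus(X1, false), plus(X1, false)), m); no other remaining equation mentions T.
Decompose plus/2: times(a, m) =?= times(a, m),  Y =?= times(6, k).
Delete trivial equation times(a, m) =?= times(a, m).
Bind Y := times(6, k); no other remaining equation mentions Y.
Decompose node/2: times(a, a) =?= times(a, a),  node(false, plus(plus(a, false), times(a, false))) =?= node(false, X1).
Delete trivial equation times(a, a) =?= times(a, a).
Decompose node/2: false =?= false,  plus(plus(a, false), times(a, false)) =?= X1.
Delete trivial equation false =?= false.
Bind X1 := plus(plus(a, false), times(a, false)). Substituting into the earlier bindings gives V := plus(plus(plus(a, false), times(a, false)), false), W := plus(plus(plus(a, false), times(a, false)), false), T := times(node(plus(plus(plus(a, false), times(a, false)), false), plus(plus(plus(a, false), times(a, false)), false)), m).
No equations remain and no clash or occurs-check failure arose, so a unifier exists.

YES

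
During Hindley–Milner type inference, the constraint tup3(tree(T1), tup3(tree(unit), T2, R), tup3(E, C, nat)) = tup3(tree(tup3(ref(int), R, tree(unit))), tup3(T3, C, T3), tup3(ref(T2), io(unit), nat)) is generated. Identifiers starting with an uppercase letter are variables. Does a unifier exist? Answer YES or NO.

Decompose tup3/3: tree(T1) = tree(tup3(ref(int), R, tree(unit))),  tup3(tree(unit), T2, R) = tup3(T3, C, T3),  tup3(E, C, nat) = tup3(ref(T2), io(unit), nat).
Decompose tree/1: T1 = tup3(ref(int), R, tree(unit)).
Bind T1 := tup3(ref(int), R, tree(unit)); no other remaining equation mentions T1.
Decompose tup3/3: tree(unit) = T3,  T2 = C,  R = T3.
Bind T3 := tree(unit); substituting into the one remaining equation that mentions T3 gives: R = tree(unit).
Bind T2 := C; substituting into the one remaining equation that mentions T2 gives: tup3(E, C, nat) = tup3(ref(C), io(unit), nat).
Bind R := tree(unit); no other remaining equation mentions R. Substituting into the earlier binding gives T1 := tup3(ref(int), tree(unit), tree(unit)).
Decompose tup3/3: E = ref(C),  C = io(unit),  nat = nat.
Bind E := ref(C); no other remaining equation mentions E.
Bind C := io(unit); no other remaining equation mentions C. Substituting into the earlier bindings gives T2 := io(unit), E := ref(io(unit)).
Delete trivial equation nat = nat.
No equations remain and no clash or occurs-check failure arose, so a unifier exists.

YES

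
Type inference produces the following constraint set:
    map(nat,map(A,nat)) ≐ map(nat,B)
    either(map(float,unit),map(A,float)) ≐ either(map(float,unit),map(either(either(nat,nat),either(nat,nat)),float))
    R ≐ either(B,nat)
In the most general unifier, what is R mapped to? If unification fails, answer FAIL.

Decompose map/2: nat ≐ nat,  map(A,nat) ≐ B.
Delete trivial equation nat ≐ nat.
Bind B := map(A,nat); substituting into the one remaining equation that mentions B gives: R ≐ either(map(A,nat),nat).
Decompose either/2: map(float,unit) ≐ map(float,unit),  map(A,float) ≐ map(either(either(nat,nat),either(nat,nat)),float).
Delete trivial equation map(float,unit) ≐ map(float,unit).
Decompose map/2: A ≐ either(either(nat,nat),either(nat,nat)),  float ≐ float.
Bind A := either(either(nat,nat),either(nat,nat)); substituting into the one remaining equation that mentions A gives: R ≐ either(map(either(either(nat,nat),either(nat,nat)),nat),nat). Substituting into the earlier binding gives B := map(either(either(nat,nat),either(nat,nat)),nat).
Delete trivial equation float ≐ float.
Bind R := either(map(either(either(nat,nat),either(nat,nat)),nat),nat).
MGU = { B ↦ map(either(either(nat,nat),either(nat,nat)),nat), A ↦ either(either(nat,nat),either(nat,nat)), R ↦ either(map(either(either(nat,nat),either(nat,nat)),nat),nat) }, so R ↦ either(map(either(either(nat,nat),either(nat,nat)),nat),nat).

either(map(either(either(nat,nat),either(nat,nat)),nat),nat)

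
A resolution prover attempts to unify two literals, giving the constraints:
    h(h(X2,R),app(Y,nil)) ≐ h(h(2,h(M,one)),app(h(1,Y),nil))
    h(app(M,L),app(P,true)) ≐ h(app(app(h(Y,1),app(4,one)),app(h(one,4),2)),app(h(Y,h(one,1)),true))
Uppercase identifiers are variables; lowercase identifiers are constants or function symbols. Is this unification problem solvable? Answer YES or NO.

Decompose h/2: h(X2,R) ≐ h(2,h(M,one)),  app(Y,nil) ≐ app(h(1,Y),nil).
Decompose h/2: X2 ≐ 2,  R ≐ h(M,one).
Bind X2 := 2; no other remaining equation mentions X2.
Bind R := h(M,one); no other remaining equation mentions R.
Decompose app/2: Y ≐ h(1,Y),  nil ≐ nil.
Occurs check fails: Y occurs in h(1,Y); the equation Y ≐ h(1,Y) has no finite solution.

NO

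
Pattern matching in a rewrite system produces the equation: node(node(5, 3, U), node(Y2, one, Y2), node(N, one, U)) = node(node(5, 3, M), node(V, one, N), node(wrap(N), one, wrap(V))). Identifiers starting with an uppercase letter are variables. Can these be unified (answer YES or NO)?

NO

Decompose node/3: node(5, 3, U) = node(5, 3, M),  node(Y2, one, Y2) = node(V, one, N),  node(N, one, U) = node(wrap(N), one, wrap(V)).
Decompose node/3: 5 = 5,  3 = 3,  U = M.
Delete trivial equation 5 = 5.
Delete trivial equation 3 = 3.
Bind U := M; substituting into the one remaining equation that mentions U gives: node(N, one, M) = node(wrap(N), one, wrap(V)).
Decompose node/3: Y2 = V,  one = one,  Y2 = N.
Bind Y2 := V; substituting into the one remaining equation that mentions Y2 gives: V = N.
Delete trivial equation one = one.
Bind V := N; substituting into the remaining equation gives: node(N, one, M) = node(wrap(N), one, wrap(N)). Substituting into the earlier binding gives Y2 := N.
Decompose node/3: N = wrap(N),  one = one,  M = wrap(N).
Occurs check fails: N occurs in wrap(N); the equation N = wrap(N) has no finite solution.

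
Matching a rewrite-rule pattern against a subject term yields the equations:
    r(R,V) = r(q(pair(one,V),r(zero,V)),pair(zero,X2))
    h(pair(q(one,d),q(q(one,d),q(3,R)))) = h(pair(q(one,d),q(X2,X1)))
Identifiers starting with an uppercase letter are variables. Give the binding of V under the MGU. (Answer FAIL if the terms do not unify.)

pair(zero,q(one,d))

Decompose r/2: R = q(pair(one,V),r(zero,V)),  V = pair(zero,X2).
Bind R := q(pair(one,V),r(zero,V)); substituting into the one remaining equation that mentions R gives: h(pair(q(one,d),q(q(one,d),q(3,q(pair(one,V),r(zero,V)))))) = h(pair(q(one,d),q(X2,X1))).
Bind V := pair(zero,X2); substituting into the remaining equation gives: h(pair(q(one,d),q(q(one,d),q(3,q(pair(one,pair(zero,X2)),r(zero,pair(zero,X2))))))) = h(pair(q(one,d),q(X2,X1))). Substituting into the earlier binding gives R := q(pair(one,pair(zero,X2)),r(zero,pair(zero,X2))).
Decompose h/1: pair(q(one,d),q(q(one,d),q(3,q(pair(one,pair(zero,X2)),r(zero,pair(zero,X2)))))) = pair(q(one,d),q(X2,X1)).
Decompose pair/2: q(one,d) = q(one,d),  q(q(one,d),q(3,q(pair(one,pair(zero,X2)),r(zero,pair(zero,X2))))) = q(X2,X1).
Delete trivial equation q(one,d) = q(one,d).
Decompose q/2: q(one,d) = X2,  q(3,q(pair(one,pair(zero,X2)),r(zero,pair(zero,X2)))) = X1.
Bind X2 := q(one,d); substituting into the remaining equation gives: q(3,q(pair(one,pair(zero,q(one,d))),r(zero,pair(zero,q(one,d))))) = X1. Substituting into the earlier bindings gives R := q(pair(one,pair(zero,q(one,d))),r(zero,pair(zero,q(one,d)))), V := pair(zero,q(one,d)).
Bind X1 := q(3,q(pair(one,pair(zero,q(one,d))),r(zero,pair(zero,q(one,d))))).
MGU = { R ↦ q(pair(one,pair(zero,q(one,d))),r(zero,pair(zero,q(one,d)))), V ↦ pair(zero,q(one,d)), X2 ↦ q(one,d), X1 ↦ q(3,q(pair(one,pair(zero,q(one,d))),r(zero,pair(zero,q(one,d))))) }, so V ↦ pair(zero,q(one,d)).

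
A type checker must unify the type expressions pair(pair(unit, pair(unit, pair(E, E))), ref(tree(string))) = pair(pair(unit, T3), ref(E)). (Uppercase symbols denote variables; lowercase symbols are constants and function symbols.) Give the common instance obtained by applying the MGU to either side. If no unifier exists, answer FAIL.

Decompose pair/2: pair(unit, pair(unit, pair(E, E))) = pair(unit, T3),  ref(tree(string)) = ref(E).
Decompose pair/2: unit = unit,  pair(unit, pair(E, E)) = T3.
Delete trivial equation unit = unit.
Bind T3 := pair(unit, pair(E, E)); no other remaining equation mentions T3.
Decompose ref/1: tree(string) = E.
Bind E := tree(string). Substituting into the earlier binding gives T3 := pair(unit, pair(tree(string), tree(string))).
Applying the MGU to either side gives pair(pair(unit, pair(unit, pair(tree(string), tree(string)))), ref(tree(string))).

pair(pair(unit, pair(unit, pair(tree(string), tree(string)))), ref(tree(string)))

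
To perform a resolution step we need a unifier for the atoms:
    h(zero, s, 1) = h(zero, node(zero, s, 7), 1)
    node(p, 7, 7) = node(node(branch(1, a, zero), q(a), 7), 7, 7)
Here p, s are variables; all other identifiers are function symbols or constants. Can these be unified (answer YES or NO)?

NO

Decompose h/3: zero = zero,  s = node(zero, s, 7),  1 = 1.
Delete trivial equation zero = zero.
Occurs check fails: s occurs in node(zero, s, 7); the equation s = node(zero, s, 7) has no finite solution.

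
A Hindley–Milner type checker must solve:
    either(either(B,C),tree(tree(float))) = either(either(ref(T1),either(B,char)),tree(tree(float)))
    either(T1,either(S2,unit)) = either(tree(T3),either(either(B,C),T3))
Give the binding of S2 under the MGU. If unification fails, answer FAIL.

Decompose either/2: either(B,C) = either(ref(T1),either(B,char)),  tree(tree(float)) = tree(tree(float)).
Decompose either/2: B = ref(T1),  C = either(B,char).
Bind B := ref(T1); substituting into the 2 remaining equations that mention B gives: C = either(ref(T1),char),  either(T1,either(S2,unit)) = either(tree(T3),either(either(ref(T1),C),T3)).
Bind C := either(ref(T1),char); substituting into the one remaining equation that mentions C gives: either(T1,either(S2,unit)) = either(tree(T3),either(either(ref(T1),either(ref(T1),char)),T3)).
Delete trivial equation tree(tree(float)) = tree(tree(float)).
Decompose either/2: T1 = tree(T3),  either(S2,unit) = either(either(ref(T1),either(ref(T1),char)),T3).
Bind T1 := tree(T3); substituting into the remaining equation gives: either(S2,unit) = either(either(ref(tree(T3)),either(ref(tree(T3)),char)),T3). Substituting into the earlier bindings gives B := ref(tree(T3)), C := either(ref(tree(T3)),char).
Decompose either/2: S2 = either(ref(tree(T3)),either(ref(tree(T3)),char)),  unit = T3.
Bind S2 := either(ref(tree(T3)),either(ref(tree(T3)),char)); no other remaining equation mentions S2.
Bind T3 := unit. Substituting into the earlier bindings gives B := ref(tree(unit)), C := either(ref(tree(unit)),char), T1 := tree(unit), S2 := either(ref(tree(unit)),either(ref(tree(unit)),char)).
MGU = { B -> ref(tree(unit)), C -> either(ref(tree(unit)),char), T1 -> tree(unit), S2 -> either(ref(tree(unit)),either(ref(tree(unit)),char)), T3 -> unit }, so S2 -> either(ref(tree(unit)),either(ref(tree(unit)),char)).

either(ref(tree(unit)),either(ref(tree(unit)),char))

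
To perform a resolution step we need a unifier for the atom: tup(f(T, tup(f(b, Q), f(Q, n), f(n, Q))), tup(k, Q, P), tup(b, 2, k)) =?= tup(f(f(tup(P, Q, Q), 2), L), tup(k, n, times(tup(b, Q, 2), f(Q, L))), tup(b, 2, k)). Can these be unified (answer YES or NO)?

YES

Decompose tup/3: f(T, tup(f(b, Q), f(Q, n), f(n, Q))) =?= f(f(tup(P, Q, Q), 2), L),  tup(k, Q, P) =?= tup(k, n, times(tup(b, Q, 2), f(Q, L))),  tup(b, 2, k) =?= tup(b, 2, k).
Decompose f/2: T =?= f(tup(P, Q, Q), 2),  tup(f(b, Q), f(Q, n), f(n, Q)) =?= L.
Bind T := f(tup(P, Q, Q), 2); no other remaining equation mentions T.
Bind L := tup(f(b, Q), f(Q, n), f(n, Q)); substituting into the one remaining equation that mentions L gives: tup(k, Q, P) =?= tup(k, n, times(tup(b, Q, 2), f(Q, tup(f(b, Q), f(Q, n), f(n, Q))))).
Decompose tup/3: k =?= k,  Q =?= n,  P =?= times(tup(b, Q, 2), f(Q, tup(f(b, Q), f(Q, n), f(n, Q)))).
Delete trivial equation k =?= k.
Bind Q := n; substituting into the one remaining equation that mentions Q gives: P =?= times(tup(b, n, 2), f(n, tup(f(b, n), f(n, n), f(n, n)))). Substituting into the earlier bindings gives T := f(tup(P, n, n), 2), L := tup(f(b, n), f(n, n), f(n, n)).
Bind P := times(tup(b, n, 2), f(n, tup(f(b, n), f(n, n), f(n, n)))); no other remaining equation mentions P. Substituting into the earlier binding gives T := f(tup(times(tup(b, n, 2), f(n, tup(f(b, n), f(n, n), f(n, n)))), n, n), 2).
Delete trivial equation tup(b, 2, k) =?= tup(b, 2, k).
No equations remain and no clash or occurs-check failure arose, so a unifier exists.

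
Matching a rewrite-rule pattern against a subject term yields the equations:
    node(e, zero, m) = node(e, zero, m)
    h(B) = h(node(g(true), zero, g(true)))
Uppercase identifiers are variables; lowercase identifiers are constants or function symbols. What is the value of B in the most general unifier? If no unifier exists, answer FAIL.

Delete trivial equation node(e, zero, m) = node(e, zero, m).
Decompose h/1: B = node(g(true), zero, g(true)).
Bind B := node(g(true), zero, g(true)).
MGU = { B := node(g(true), zero, g(true)) }, so B := node(g(true), zero, g(true)).

node(g(true), zero, g(true))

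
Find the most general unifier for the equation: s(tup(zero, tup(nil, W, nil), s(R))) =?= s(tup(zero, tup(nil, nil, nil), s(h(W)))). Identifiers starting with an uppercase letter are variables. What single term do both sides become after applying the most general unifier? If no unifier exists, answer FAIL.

Decompose s/1: tup(zero, tup(nil, W, nil), s(R)) =?= tup(zero, tup(nil, nil, nil), s(h(W))).
Decompose tup/3: zero =?= zero,  tup(nil, W, nil) =?= tup(nil, nil, nil),  s(R) =?= s(h(W)).
Delete trivial equation zero =?= zero.
Decompose tup/3: nil =?= nil,  W =?= nil,  nil =?= nil.
Delete trivial equation nil =?= nil.
Bind W := nil; substituting into the one remaining equation that mentions W gives: s(R) =?= s(h(nil)).
Delete trivial equation nil =?= nil.
Decompose s/1: R =?= h(nil).
Bind R := h(nil).
Applying the MGU to either side gives s(tup(zero, tup(nil, nil, nil), s(h(nil)))).

s(tup(zero, tup(nil, nil, nil), s(h(nil))))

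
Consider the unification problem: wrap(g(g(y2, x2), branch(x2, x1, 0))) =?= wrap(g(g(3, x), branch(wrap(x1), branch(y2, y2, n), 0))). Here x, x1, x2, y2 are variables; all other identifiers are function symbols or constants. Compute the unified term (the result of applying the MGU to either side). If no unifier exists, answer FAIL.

wrap(g(g(3, wrap(branch(3, 3, n))), branch(wrap(branch(3, 3, n)), branch(3, 3, n), 0)))

Decompose wrap/1: g(g(y2, x2), branch(x2, x1, 0)) =?= g(g(3, x), branch(wrap(x1), branch(y2, y2, n), 0)).
Decompose g/2: g(y2, x2) =?= g(3, x),  branch(x2, x1, 0) =?= branch(wrap(x1), branch(y2, y2, n), 0).
Decompose g/2: y2 =?= 3,  x2 =?= x.
Bind y2 := 3; substituting into the one remaining equation that mentions y2 gives: branch(x2, x1, 0) =?= branch(wrap(x1), branch(3, 3, n), 0).
Bind x2 := x; substituting into the remaining equation gives: branch(x, x1, 0) =?= branch(wrap(x1), branch(3, 3, n), 0).
Decompose branch/3: x =?= wrap(x1),  x1 =?= branch(3, 3, n),  0 =?= 0.
Bind x := wrap(x1); no other remaining equation mentions x. Substituting into the earlier binding gives x2 := wrap(x1).
Bind x1 := branch(3, 3, n); no other remaining equation mentions x1. Substituting into the earlier bindings gives x2 := wrap(branch(3, 3, n)), x := wrap(branch(3, 3, n)).
Delete trivial equation 0 =?= 0.
Applying the MGU to either side gives wrap(g(g(3, wrap(branch(3, 3, n))), branch(wrap(branch(3, 3, n)), branch(3, 3, n), 0))).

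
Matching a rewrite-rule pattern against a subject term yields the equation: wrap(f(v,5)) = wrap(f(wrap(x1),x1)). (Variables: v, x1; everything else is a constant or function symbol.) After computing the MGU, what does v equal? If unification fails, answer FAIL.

Decompose wrap/1: f(v,5) = f(wrap(x1),x1).
Decompose f/2: v = wrap(x1),  5 = x1.
Bind v := wrap(x1); no other remaining equation mentions v.
Bind x1 := 5. Substituting into the earlier binding gives v := wrap(5).
MGU = { v ↦ wrap(5), x1 ↦ 5 }, so v ↦ wrap(5).

wrap(5)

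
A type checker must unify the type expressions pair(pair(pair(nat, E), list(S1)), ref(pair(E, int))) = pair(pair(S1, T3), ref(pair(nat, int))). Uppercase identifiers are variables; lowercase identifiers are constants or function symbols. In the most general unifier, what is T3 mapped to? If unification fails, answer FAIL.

Decompose pair/2: pair(pair(nat, E), list(S1)) = pair(S1, T3),  ref(pair(E, int)) = ref(pair(nat, int)).
Decompose pair/2: pair(nat, E) = S1,  list(S1) = T3.
Bind S1 := pair(nat, E); substituting into the one remaining equation that mentions S1 gives: list(pair(nat, E)) = T3.
Bind T3 := list(pair(nat, E)); no other remaining equation mentions T3.
Decompose ref/1: pair(E, int) = pair(nat, int).
Decompose pair/2: E = nat,  int = int.
Bind E := nat; no other remaining equation mentions E. Substituting into the earlier bindings gives S1 := pair(nat, nat), T3 := list(pair(nat, nat)).
Delete trivial equation int = int.
MGU = { S1 ↦ pair(nat, nat), T3 ↦ list(pair(nat, nat)), E ↦ nat }, so T3 ↦ list(pair(nat, nat)).

list(pair(nat, nat))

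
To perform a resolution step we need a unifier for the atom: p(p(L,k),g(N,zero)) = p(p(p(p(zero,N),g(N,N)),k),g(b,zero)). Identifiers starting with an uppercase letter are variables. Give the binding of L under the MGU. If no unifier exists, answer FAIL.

p(p(zero,b),g(b,b))

Decompose p/2: p(L,k) = p(p(p(zero,N),g(N,N)),k),  g(N,zero) = g(b,zero).
Decompose p/2: L = p(p(zero,N),g(N,N)),  k = k.
Bind L := p(p(zero,N),g(N,N)); no other remaining equation mentions L.
Delete trivial equation k = k.
Decompose g/2: N = b,  zero = zero.
Bind N := b; no other remaining equation mentions N. Substituting into the earlier binding gives L := p(p(zero,b),g(b,b)).
Delete trivial equation zero = zero.
MGU = { L -> p(p(zero,b),g(b,b)), N -> b }, so L -> p(p(zero,b),g(b,b)).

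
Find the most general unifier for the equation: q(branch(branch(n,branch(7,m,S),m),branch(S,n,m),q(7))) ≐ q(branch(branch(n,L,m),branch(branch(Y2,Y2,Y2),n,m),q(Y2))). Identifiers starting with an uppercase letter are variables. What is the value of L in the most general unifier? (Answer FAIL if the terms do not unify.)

branch(7,m,branch(7,7,7))

Decompose q/1: branch(branch(n,branch(7,m,S),m),branch(S,n,m),q(7)) ≐ branch(branch(n,L,m),branch(branch(Y2,Y2,Y2),n,m),q(Y2)).
Decompose branch/3: branch(n,branch(7,m,S),m) ≐ branch(n,L,m),  branch(S,n,m) ≐ branch(branch(Y2,Y2,Y2),n,m),  q(7) ≐ q(Y2).
Decompose branch/3: n ≐ n,  branch(7,m,S) ≐ L,  m ≐ m.
Delete trivial equation n ≐ n.
Bind L := branch(7,m,S); no other remaining equation mentions L.
Delete trivial equation m ≐ m.
Decompose branch/3: S ≐ branch(Y2,Y2,Y2),  n ≐ n,  m ≐ m.
Bind S := branch(Y2,Y2,Y2); no other remaining equation mentions S. Substituting into the earlier binding gives L := branch(7,m,branch(Y2,Y2,Y2)).
Delete trivial equation n ≐ n.
Delete trivial equation m ≐ m.
Decompose q/1: 7 ≐ Y2.
Bind Y2 := 7. Substituting into the earlier bindings gives L := branch(7,m,branch(7,7,7)), S := branch(7,7,7).
MGU = { L -> branch(7,m,branch(7,7,7)), S -> branch(7,7,7), Y2 -> 7 }, so L -> branch(7,m,branch(7,7,7)).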